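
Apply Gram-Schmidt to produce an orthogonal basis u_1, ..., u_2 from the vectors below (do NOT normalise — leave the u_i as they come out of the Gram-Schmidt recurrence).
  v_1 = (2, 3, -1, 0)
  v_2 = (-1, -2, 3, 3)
Orthogonal basis:
  u_1 = (2, 3, -1, 0)
  u_2 = (4/7, 5/14, 31/14, 3)

Apply the Gram-Schmidt recurrence
  u_1 = v_1
  u_i = v_i − Σ_{j<i} ((v_i · u_j) / (u_j · u_j)) · u_j.

Step by step this gives:
  u_1 = (2, 3, -1, 0)
  u_2 = (4/7, 5/14, 31/14, 3)

Orthogonality check:
  u_2 · u_1 = 0 (should be 0)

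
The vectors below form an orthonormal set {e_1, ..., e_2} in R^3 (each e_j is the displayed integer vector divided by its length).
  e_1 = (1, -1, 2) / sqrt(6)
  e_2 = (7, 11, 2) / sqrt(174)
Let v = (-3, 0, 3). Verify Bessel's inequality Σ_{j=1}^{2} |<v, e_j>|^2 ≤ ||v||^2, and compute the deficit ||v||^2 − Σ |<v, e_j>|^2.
Σ |<v, e_j>|^2 = 81/29; ||v||^2 = 18; deficit = 441/29

Write each e_j = u_j / sqrt(<u_j, u_j>) where u_j is the displayed integer vector. Then <v, e_j> = <v, u_j> / sqrt(<u_j, u_j>), so |<v, e_j>|^2 = <v, u_j>^2 / <u_j, u_j>.
Coefficients: <v, e_1> = 3/sqrt(6), <v, e_2> = -15/sqrt(174).
Square and sum: Σ |<v, e_j>|^2 = 81/29.
Compute ||v||^2 = v·v = 18.
Deficit = 18 − 81/29 = 441/29 ≥ 0, confirming Bessel's inequality. (The deficit equals ||v − Σ <v,e_j> e_j||^2, the squared distance from v to span{e_j}.)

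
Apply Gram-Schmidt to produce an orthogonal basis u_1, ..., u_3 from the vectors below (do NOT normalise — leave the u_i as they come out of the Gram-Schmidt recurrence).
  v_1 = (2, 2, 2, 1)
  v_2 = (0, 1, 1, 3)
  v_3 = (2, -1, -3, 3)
Orthogonal basis:
  u_1 = (2, 2, 2, 1)
  u_2 = (-14/13, -1/13, -1/13, 32/13)
  u_3 = (140/47, -37/47, -131/47, 56/47)

Apply the Gram-Schmidt recurrence
  u_1 = v_1
  u_i = v_i − Σ_{j<i} ((v_i · u_j) / (u_j · u_j)) · u_j.

Step by step this gives:
  u_1 = (2, 2, 2, 1)
  u_2 = (-14/13, -1/13, -1/13, 32/13)
  u_3 = (140/47, -37/47, -131/47, 56/47)

Orthogonality check:
  u_2 · u_1 = 0 (should be 0)
  u_3 · u_1 = 0 (should be 0)
  u_3 · u_2 = 0 (should be 0)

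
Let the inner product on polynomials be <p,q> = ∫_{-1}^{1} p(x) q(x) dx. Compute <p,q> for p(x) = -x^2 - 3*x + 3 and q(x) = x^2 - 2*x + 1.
<p,q> = 164/15

Expand the product: p(x)·q(x) = -x^4 - x^3 + 8*x^2 - 9*x + 3.
∫_{-1}^{1} of each monomial x^k gives [2/(k+1) if k even, 0 if k odd]. Integrating term-by-term (or equivalently evaluating the antiderivative F(x) = -x^5/5 - x^4/4 + 8*x^3/3 - 9*x^2/2 + 3*x at the endpoints):
  F(1) − F(−1) = 43/60 − (-613/60) = 164/15.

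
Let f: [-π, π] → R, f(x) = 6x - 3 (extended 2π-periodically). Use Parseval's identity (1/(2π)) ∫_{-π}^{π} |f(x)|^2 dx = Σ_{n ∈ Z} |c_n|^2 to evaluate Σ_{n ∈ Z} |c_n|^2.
Σ |c_n|^2 = 12π^2 + 9

Expand and integrate term by term over [-π, π]:
  ∫ (6x)^2 dx = 36·(2π^3/3); ∫ 2·6·(-3)·x dx = 0 (odd integrand); ∫ (-3)^2 dx = 9·2π.
So (1/(2π)) ∫_{-π}^{π} (6x - 3)^2 dx = 36π^2/3 + 9 = 12π^2 + 9.
Parseval ⇒ Σ |c_n|^2 = 12π^2 + 9.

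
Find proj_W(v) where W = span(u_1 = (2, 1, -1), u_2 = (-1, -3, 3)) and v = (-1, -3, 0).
proj_W(v) = (-1, -3/2, 3/2)

Set up U = [u_1 | ... | u_2] ∈ R^(3×2). The projector onto W = col(U) is P = U (U^T U)^(-1) U^T.
Compute U^T U =
  [6, -8]
  [-8, 19],
and U^T v = (-5, 10).
Solve U^T U · c = U^T v for the coefficients: c = (-3/10, 2/5). The projection is proj_W(v) = U c.
Check: (v - proj_W(v)) · u_1 = 0  (should be 0).
Check: (v - proj_W(v)) · u_2 = 0  (should be 0).
Result: proj_W(v) = (-1, -3/2, 3/2).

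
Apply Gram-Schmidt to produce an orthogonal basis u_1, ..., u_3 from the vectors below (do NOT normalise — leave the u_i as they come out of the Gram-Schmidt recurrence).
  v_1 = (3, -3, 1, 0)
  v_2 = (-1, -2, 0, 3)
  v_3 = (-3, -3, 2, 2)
Orthogonal basis:
  u_1 = (3, -3, 1, 0)
  u_2 = (-28/19, -29/19, -3/19, 3)
  u_3 = (-441/257, -264/257, 531/257, -323/257)

Apply the Gram-Schmidt recurrence
  u_1 = v_1
  u_i = v_i − Σ_{j<i} ((v_i · u_j) / (u_j · u_j)) · u_j.

Step by step this gives:
  u_1 = (3, -3, 1, 0)
  u_2 = (-28/19, -29/19, -3/19, 3)
  u_3 = (-441/257, -264/257, 531/257, -323/257)

Orthogonality check:
  u_2 · u_1 = 0 (should be 0)
  u_3 · u_1 = 0 (should be 0)
  u_3 · u_2 = 0 (should be 0)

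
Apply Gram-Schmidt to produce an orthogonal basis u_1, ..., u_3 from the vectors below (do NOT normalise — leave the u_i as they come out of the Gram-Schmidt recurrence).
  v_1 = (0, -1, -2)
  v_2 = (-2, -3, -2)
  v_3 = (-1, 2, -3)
Orthogonal basis:
  u_1 = (0, -1, -2)
  u_2 = (-2, -8/5, 4/5)
  u_3 = (-2, 2, -1)

Apply the Gram-Schmidt recurrence
  u_1 = v_1
  u_i = v_i − Σ_{j<i} ((v_i · u_j) / (u_j · u_j)) · u_j.

Step by step this gives:
  u_1 = (0, -1, -2)
  u_2 = (-2, -8/5, 4/5)
  u_3 = (-2, 2, -1)

Orthogonality check:
  u_2 · u_1 = 0 (should be 0)
  u_3 · u_1 = 0 (should be 0)
  u_3 · u_2 = 0 (should be 0)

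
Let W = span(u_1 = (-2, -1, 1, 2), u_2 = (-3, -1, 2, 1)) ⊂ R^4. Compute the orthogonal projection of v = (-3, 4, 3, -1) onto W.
proj_W(v) = (-71/29, -2/29, 69/29, -63/29)

Set up U = [u_1 | ... | u_2] ∈ R^(4×2). The projector onto W = col(U) is P = U (U^T U)^(-1) U^T.
Compute U^T U =
  [10, 11]
  [11, 15],
and U^T v = (3, 10).
Solve U^T U · c = U^T v for the coefficients: c = (-65/29, 67/29). The projection is proj_W(v) = U c.
Check: (v - proj_W(v)) · u_1 = 0  (should be 0).
Check: (v - proj_W(v)) · u_2 = 0  (should be 0).
Result: proj_W(v) = (-71/29, -2/29, 69/29, -63/29).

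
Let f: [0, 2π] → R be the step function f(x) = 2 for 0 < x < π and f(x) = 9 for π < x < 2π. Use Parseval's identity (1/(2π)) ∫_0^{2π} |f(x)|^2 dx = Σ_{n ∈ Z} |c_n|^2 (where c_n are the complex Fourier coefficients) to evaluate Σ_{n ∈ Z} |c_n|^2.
Σ |c_n|^2 = 85/2

Parseval equates the L^2 energy of f (normalised by 1/(2π)) with the ℓ^2 sum of its Fourier coefficients: (1/(2π)) ∫_0^{2π} |f|^2 = Σ |c_n|^2.
Compute the left side: (1/(2π)) [∫_0^π 2^2 dx + ∫_π^{2π} 9^2 dx] = (1/(2π)) · (4π + 81π) = (4 + 81)/2 = 85/2.
So Σ_{n ∈ Z} |c_n|^2 = 85/2.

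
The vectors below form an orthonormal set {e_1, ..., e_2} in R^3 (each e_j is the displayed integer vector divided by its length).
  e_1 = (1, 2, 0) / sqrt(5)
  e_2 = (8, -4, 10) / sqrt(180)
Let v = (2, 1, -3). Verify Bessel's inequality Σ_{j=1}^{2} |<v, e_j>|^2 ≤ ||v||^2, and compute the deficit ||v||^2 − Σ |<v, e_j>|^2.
Σ |<v, e_j>|^2 = 5; ||v||^2 = 14; deficit = 9

Write each e_j = u_j / sqrt(<u_j, u_j>) where u_j is the displayed integer vector. Then <v, e_j> = <v, u_j> / sqrt(<u_j, u_j>), so |<v, e_j>|^2 = <v, u_j>^2 / <u_j, u_j>.
Coefficients: <v, e_1> = 4/sqrt(5), <v, e_2> = -18/sqrt(180).
Square and sum: Σ |<v, e_j>|^2 = 5.
Compute ||v||^2 = v·v = 14.
Deficit = 14 − 5 = 9 ≥ 0, confirming Bessel's inequality. (The deficit equals ||v − Σ <v,e_j> e_j||^2, the squared distance from v to span{e_j}.)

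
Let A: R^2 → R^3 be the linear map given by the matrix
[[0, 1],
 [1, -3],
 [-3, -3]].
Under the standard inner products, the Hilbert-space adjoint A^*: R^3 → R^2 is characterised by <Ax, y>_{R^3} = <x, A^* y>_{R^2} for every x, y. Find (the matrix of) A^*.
A^* = A^T =
[[0, 1, -3],
 [1, -3, -3]]

For real matrices with standard dot products, the defining identity <Ax, y> = <x, A^* y> gives (Ax)^T y = x^T (A^*) y, i.e. x^T A^T y = x^T (A^*) y. Since this holds for all x, y, we must have A^* = A^T. Therefore
A^* =
[[0, 1, -3],
 [1, -3, -3]].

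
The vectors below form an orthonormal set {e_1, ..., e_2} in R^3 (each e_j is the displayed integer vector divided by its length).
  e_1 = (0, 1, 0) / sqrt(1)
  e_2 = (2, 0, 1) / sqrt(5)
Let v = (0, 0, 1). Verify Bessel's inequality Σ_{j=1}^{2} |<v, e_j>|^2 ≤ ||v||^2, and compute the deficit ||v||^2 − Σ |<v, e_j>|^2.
Σ |<v, e_j>|^2 = 1/5; ||v||^2 = 1; deficit = 4/5

Write each e_j = u_j / sqrt(<u_j, u_j>) where u_j is the displayed integer vector. Then <v, e_j> = <v, u_j> / sqrt(<u_j, u_j>), so |<v, e_j>|^2 = <v, u_j>^2 / <u_j, u_j>.
Coefficients: <v, e_1> = 0/sqrt(1), <v, e_2> = 1/sqrt(5).
Square and sum: Σ |<v, e_j>|^2 = 1/5.
Compute ||v||^2 = v·v = 1.
Deficit = 1 − 1/5 = 4/5 ≥ 0, confirming Bessel's inequality. (The deficit equals ||v − Σ <v,e_j> e_j||^2, the squared distance from v to span{e_j}.)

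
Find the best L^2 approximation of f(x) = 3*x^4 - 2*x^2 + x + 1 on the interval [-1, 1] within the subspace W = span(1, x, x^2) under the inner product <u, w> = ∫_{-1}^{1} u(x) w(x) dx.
g(x) = 4*x^2/7 + x + 26/35

The best approximation g ∈ W is the orthogonal projection of f onto W. Writing g = a_0 + a_1 x + a_2 x^2, the coefficients solve the normal equations G · a = b where
  G_{ij} = <φ_i, φ_j> and b_i = <f, φ_i>, with φ_0 = 1, φ_1 = x, φ_2 = x^2.
G =
  [2, 0, 2/3]
  [0, 2/3, 0]
  [2/3, 0, 2/5],
b = (28/15, 2/3, 76/105).
Solving gives a_0 = 26/35, a_1 = 1, a_2 = 4/7, so
  g(x) = 4*x^2/7 + x + 26/35.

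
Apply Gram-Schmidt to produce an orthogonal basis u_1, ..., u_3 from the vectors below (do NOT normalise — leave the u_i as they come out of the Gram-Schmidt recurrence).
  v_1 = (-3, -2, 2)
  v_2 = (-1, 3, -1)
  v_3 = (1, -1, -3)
Orthogonal basis:
  u_1 = (-3, -2, 2)
  u_2 = (-32/17, 41/17, -7/17)
  u_3 = (-68/81, -85/81, -187/81)

Apply the Gram-Schmidt recurrence
  u_1 = v_1
  u_i = v_i − Σ_{j<i} ((v_i · u_j) / (u_j · u_j)) · u_j.

Step by step this gives:
  u_1 = (-3, -2, 2)
  u_2 = (-32/17, 41/17, -7/17)
  u_3 = (-68/81, -85/81, -187/81)

Orthogonality check:
  u_2 · u_1 = 0 (should be 0)
  u_3 · u_1 = 0 (should be 0)
  u_3 · u_2 = 0 (should be 0)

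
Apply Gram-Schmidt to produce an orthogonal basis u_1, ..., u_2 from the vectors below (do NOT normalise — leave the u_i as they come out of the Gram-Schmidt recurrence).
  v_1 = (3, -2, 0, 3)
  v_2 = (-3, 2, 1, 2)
Orthogonal basis:
  u_1 = (3, -2, 0, 3)
  u_2 = (-45/22, 15/11, 1, 65/22)

Apply the Gram-Schmidt recurrence
  u_1 = v_1
  u_i = v_i − Σ_{j<i} ((v_i · u_j) / (u_j · u_j)) · u_j.

Step by step this gives:
  u_1 = (3, -2, 0, 3)
  u_2 = (-45/22, 15/11, 1, 65/22)

Orthogonality check:
  u_2 · u_1 = 0 (should be 0)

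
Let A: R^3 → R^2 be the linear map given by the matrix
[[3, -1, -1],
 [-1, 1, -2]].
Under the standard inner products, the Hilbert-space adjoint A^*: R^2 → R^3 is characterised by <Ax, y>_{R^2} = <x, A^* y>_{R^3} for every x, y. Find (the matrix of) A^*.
A^* = A^T =
[[3, -1],
 [-1, 1],
 [-1, -2]]

For real matrices with standard dot products, the defining identity <Ax, y> = <x, A^* y> gives (Ax)^T y = x^T (A^*) y, i.e. x^T A^T y = x^T (A^*) y. Since this holds for all x, y, we must have A^* = A^T. Therefore
A^* =
[[3, -1],
 [-1, 1],
 [-1, -2]].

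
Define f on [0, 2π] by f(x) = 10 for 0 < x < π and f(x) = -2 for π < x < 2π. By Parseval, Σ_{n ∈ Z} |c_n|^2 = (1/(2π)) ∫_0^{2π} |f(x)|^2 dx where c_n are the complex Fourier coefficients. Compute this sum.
Σ |c_n|^2 = 52

Parseval equates the L^2 energy of f (normalised by 1/(2π)) with the ℓ^2 sum of its Fourier coefficients: (1/(2π)) ∫_0^{2π} |f|^2 = Σ |c_n|^2.
Compute the left side: (1/(2π)) [∫_0^π 10^2 dx + ∫_π^{2π} (-2)^2 dx] = (1/(2π)) · (100π + 4π) = (100 + 4)/2 = 52.
So Σ_{n ∈ Z} |c_n|^2 = 52.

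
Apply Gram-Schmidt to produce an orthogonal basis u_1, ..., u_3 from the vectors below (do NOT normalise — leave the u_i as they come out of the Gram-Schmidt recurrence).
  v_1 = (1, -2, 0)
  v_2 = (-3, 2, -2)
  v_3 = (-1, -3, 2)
Orthogonal basis:
  u_1 = (1, -2, 0)
  u_2 = (-8/5, -4/5, -2)
  u_3 = (-2, -1, 2)

Apply the Gram-Schmidt recurrence
  u_1 = v_1
  u_i = v_i − Σ_{j<i} ((v_i · u_j) / (u_j · u_j)) · u_j.

Step by step this gives:
  u_1 = (1, -2, 0)
  u_2 = (-8/5, -4/5, -2)
  u_3 = (-2, -1, 2)

Orthogonality check:
  u_2 · u_1 = 0 (should be 0)
  u_3 · u_1 = 0 (should be 0)
  u_3 · u_2 = 0 (should be 0)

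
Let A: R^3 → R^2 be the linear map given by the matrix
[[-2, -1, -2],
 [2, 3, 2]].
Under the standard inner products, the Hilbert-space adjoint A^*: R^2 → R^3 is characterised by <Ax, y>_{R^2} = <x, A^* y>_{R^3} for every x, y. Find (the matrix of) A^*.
A^* = A^T =
[[-2, 2],
 [-1, 3],
 [-2, 2]]

For real matrices with standard dot products, the defining identity <Ax, y> = <x, A^* y> gives (Ax)^T y = x^T (A^*) y, i.e. x^T A^T y = x^T (A^*) y. Since this holds for all x, y, we must have A^* = A^T. Therefore
A^* =
[[-2, 2],
 [-1, 3],
 [-2, 2]].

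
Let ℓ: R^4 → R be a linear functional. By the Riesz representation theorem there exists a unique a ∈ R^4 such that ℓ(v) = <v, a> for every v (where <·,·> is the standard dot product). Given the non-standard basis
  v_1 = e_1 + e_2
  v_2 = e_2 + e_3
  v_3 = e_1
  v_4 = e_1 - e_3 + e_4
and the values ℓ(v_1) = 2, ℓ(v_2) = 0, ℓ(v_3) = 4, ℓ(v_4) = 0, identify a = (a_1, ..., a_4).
a = (4, -2, 2, -2)

Write a = (a_1, ..., a_4) in the standard basis. For each basis vector v_i, ℓ(v_i) = <v_i, a> is a linear equation in the a_j's. Collect the n equations into a matrix system V a = ℓ, where row i of V is v_i (expressed in the standard basis). Since V is invertible (lower-triangular with 1s on the diagonal, up to permutation), solve by back-substitution:
  V =
[[1, 1, 0, 0],
 [0, 1, 1, 0],
 [1, 0, 0, 0],
 [1, 0, -1, 1]]
  V a = (2, 0, 4, 0)
Solving gives a = (4, -2, 2, -2).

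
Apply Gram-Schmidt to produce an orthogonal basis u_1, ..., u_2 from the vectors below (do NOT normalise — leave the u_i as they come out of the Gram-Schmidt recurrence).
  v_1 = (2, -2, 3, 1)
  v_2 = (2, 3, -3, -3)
Orthogonal basis:
  u_1 = (2, -2, 3, 1)
  u_2 = (32/9, 13/9, -2/3, -20/9)

Apply the Gram-Schmidt recurrence
  u_1 = v_1
  u_i = v_i − Σ_{j<i} ((v_i · u_j) / (u_j · u_j)) · u_j.

Step by step this gives:
  u_1 = (2, -2, 3, 1)
  u_2 = (32/9, 13/9, -2/3, -20/9)

Orthogonality check:
  u_2 · u_1 = 0 (should be 0)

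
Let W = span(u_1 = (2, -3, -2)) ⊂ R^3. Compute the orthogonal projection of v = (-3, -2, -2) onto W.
proj_W(v) = (8/17, -12/17, -8/17)

Set up U = [u_1 | ... | u_1] ∈ R^(3×1). The projector onto W = col(U) is P = U (U^T U)^(-1) U^T.
Compute U^T U =
  [17],
and U^T v = (4).
Solve U^T U · c = U^T v for the coefficients: c = (4/17). The projection is proj_W(v) = U c.
Check: (v - proj_W(v)) · u_1 = 0  (should be 0).
Result: proj_W(v) = (8/17, -12/17, -8/17).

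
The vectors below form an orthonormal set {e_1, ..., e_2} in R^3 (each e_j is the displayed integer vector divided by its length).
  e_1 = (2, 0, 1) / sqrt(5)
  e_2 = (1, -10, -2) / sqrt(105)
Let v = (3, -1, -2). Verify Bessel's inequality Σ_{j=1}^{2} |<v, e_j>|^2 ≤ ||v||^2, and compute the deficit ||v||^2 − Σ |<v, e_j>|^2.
Σ |<v, e_j>|^2 = 125/21; ||v||^2 = 14; deficit = 169/21

Write each e_j = u_j / sqrt(<u_j, u_j>) where u_j is the displayed integer vector. Then <v, e_j> = <v, u_j> / sqrt(<u_j, u_j>), so |<v, e_j>|^2 = <v, u_j>^2 / <u_j, u_j>.
Coefficients: <v, e_1> = 4/sqrt(5), <v, e_2> = 17/sqrt(105).
Square and sum: Σ |<v, e_j>|^2 = 125/21.
Compute ||v||^2 = v·v = 14.
Deficit = 14 − 125/21 = 169/21 ≥ 0, confirming Bessel's inequality. (The deficit equals ||v − Σ <v,e_j> e_j||^2, the squared distance from v to span{e_j}.)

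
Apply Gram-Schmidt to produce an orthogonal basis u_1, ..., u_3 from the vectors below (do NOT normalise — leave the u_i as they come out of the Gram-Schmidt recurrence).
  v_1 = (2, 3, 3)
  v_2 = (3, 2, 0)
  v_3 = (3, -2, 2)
Orthogonal basis:
  u_1 = (2, 3, 3)
  u_2 = (21/11, 4/11, -18/11)
  u_3 = (138/71, -207/71, 115/71)

Apply the Gram-Schmidt recurrence
  u_1 = v_1
  u_i = v_i − Σ_{j<i} ((v_i · u_j) / (u_j · u_j)) · u_j.

Step by step this gives:
  u_1 = (2, 3, 3)
  u_2 = (21/11, 4/11, -18/11)
  u_3 = (138/71, -207/71, 115/71)

Orthogonality check:
  u_2 · u_1 = 0 (should be 0)
  u_3 · u_1 = 0 (should be 0)
  u_3 · u_2 = 0 (should be 0)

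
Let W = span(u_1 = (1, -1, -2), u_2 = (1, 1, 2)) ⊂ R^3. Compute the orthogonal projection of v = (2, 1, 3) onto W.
proj_W(v) = (2, 7/5, 14/5)

Set up U = [u_1 | ... | u_2] ∈ R^(3×2). The projector onto W = col(U) is P = U (U^T U)^(-1) U^T.
Compute U^T U =
  [6, -4]
  [-4, 6],
and U^T v = (-5, 9).
Solve U^T U · c = U^T v for the coefficients: c = (3/10, 17/10). The projection is proj_W(v) = U c.
Check: (v - proj_W(v)) · u_1 = 0  (should be 0).
Check: (v - proj_W(v)) · u_2 = 0  (should be 0).
Result: proj_W(v) = (2, 7/5, 14/5).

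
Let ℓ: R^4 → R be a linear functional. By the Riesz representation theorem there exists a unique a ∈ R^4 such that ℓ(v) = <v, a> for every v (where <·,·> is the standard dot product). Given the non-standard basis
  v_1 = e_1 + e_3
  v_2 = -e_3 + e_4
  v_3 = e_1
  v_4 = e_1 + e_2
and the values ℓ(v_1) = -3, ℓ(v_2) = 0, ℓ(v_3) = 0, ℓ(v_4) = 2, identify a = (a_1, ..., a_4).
a = (0, 2, -3, -3)

Write a = (a_1, ..., a_4) in the standard basis. For each basis vector v_i, ℓ(v_i) = <v_i, a> is a linear equation in the a_j's. Collect the n equations into a matrix system V a = ℓ, where row i of V is v_i (expressed in the standard basis). Since V is invertible (lower-triangular with 1s on the diagonal, up to permutation), solve by back-substitution:
  V =
[[1, 0, 1, 0],
 [0, 0, -1, 1],
 [1, 0, 0, 0],
 [1, 1, 0, 0]]
  V a = (-3, 0, 0, 2)
Solving gives a = (0, 2, -3, -3).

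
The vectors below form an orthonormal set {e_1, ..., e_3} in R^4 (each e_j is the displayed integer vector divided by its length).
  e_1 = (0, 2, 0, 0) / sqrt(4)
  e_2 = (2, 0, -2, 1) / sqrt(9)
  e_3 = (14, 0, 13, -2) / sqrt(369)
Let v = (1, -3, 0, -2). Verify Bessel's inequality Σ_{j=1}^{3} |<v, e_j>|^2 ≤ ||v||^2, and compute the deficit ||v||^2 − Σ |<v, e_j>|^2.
Σ |<v, e_j>|^2 = 405/41; ||v||^2 = 14; deficit = 169/41

Write each e_j = u_j / sqrt(<u_j, u_j>) where u_j is the displayed integer vector. Then <v, e_j> = <v, u_j> / sqrt(<u_j, u_j>), so |<v, e_j>|^2 = <v, u_j>^2 / <u_j, u_j>.
Coefficients: <v, e_1> = -6/sqrt(4), <v, e_2> = 0/sqrt(9), <v, e_3> = 18/sqrt(369).
Square and sum: Σ |<v, e_j>|^2 = 405/41.
Compute ||v||^2 = v·v = 14.
Deficit = 14 − 405/41 = 169/41 ≥ 0, confirming Bessel's inequality. (The deficit equals ||v − Σ <v,e_j> e_j||^2, the squared distance from v to span{e_j}.)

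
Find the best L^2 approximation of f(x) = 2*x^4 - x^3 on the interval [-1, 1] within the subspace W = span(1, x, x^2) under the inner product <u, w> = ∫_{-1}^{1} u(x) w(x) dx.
g(x) = 12*x^2/7 - 3*x/5 - 6/35

The best approximation g ∈ W is the orthogonal projection of f onto W. Writing g = a_0 + a_1 x + a_2 x^2, the coefficients solve the normal equations G · a = b where
  G_{ij} = <φ_i, φ_j> and b_i = <f, φ_i>, with φ_0 = 1, φ_1 = x, φ_2 = x^2.
G =
  [2, 0, 2/3]
  [0, 2/3, 0]
  [2/3, 0, 2/5],
b = (4/5, -2/5, 4/7).
Solving gives a_0 = -6/35, a_1 = -3/5, a_2 = 12/7, so
  g(x) = 12*x^2/7 - 3*x/5 - 6/35.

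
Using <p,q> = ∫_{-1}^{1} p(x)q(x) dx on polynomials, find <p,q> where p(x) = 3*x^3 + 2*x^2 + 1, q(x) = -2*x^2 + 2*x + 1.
<p,q> = 14/5

Expand the product: p(x)·q(x) = -6*x^5 + 2*x^4 + 7*x^3 + 2*x + 1.
∫_{-1}^{1} of each monomial x^k gives [2/(k+1) if k even, 0 if k odd]. Integrating term-by-term (or equivalently evaluating the antiderivative F(x) = -x^6 + 2*x^5/5 + 7*x^4/4 + x^2 + x at the endpoints):
  F(1) − F(−1) = 63/20 − (7/20) = 14/5.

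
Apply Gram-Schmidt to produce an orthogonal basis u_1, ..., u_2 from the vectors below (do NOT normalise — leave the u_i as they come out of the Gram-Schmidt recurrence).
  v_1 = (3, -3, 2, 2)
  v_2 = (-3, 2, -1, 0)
Orthogonal basis:
  u_1 = (3, -3, 2, 2)
  u_2 = (-27/26, 1/26, 4/13, 17/13)

Apply the Gram-Schmidt recurrence
  u_1 = v_1
  u_i = v_i − Σ_{j<i} ((v_i · u_j) / (u_j · u_j)) · u_j.

Step by step this gives:
  u_1 = (3, -3, 2, 2)
  u_2 = (-27/26, 1/26, 4/13, 17/13)

Orthogonality check:
  u_2 · u_1 = 0 (should be 0)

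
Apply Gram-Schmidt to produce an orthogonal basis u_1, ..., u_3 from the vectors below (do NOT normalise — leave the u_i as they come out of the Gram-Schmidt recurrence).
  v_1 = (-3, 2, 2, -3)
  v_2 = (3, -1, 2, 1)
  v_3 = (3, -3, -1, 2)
Orthogonal basis:
  u_1 = (-3, 2, 2, -3)
  u_2 = (24/13, -3/13, 36/13, -2/13)
  u_3 = (-51/290, -169/145, -2/145, -177/290)

Apply the Gram-Schmidt recurrence
  u_1 = v_1
  u_i = v_i − Σ_{j<i} ((v_i · u_j) / (u_j · u_j)) · u_j.

Step by step this gives:
  u_1 = (-3, 2, 2, -3)
  u_2 = (24/13, -3/13, 36/13, -2/13)
  u_3 = (-51/290, -169/145, -2/145, -177/290)

Orthogonality check:
  u_2 · u_1 = 0 (should be 0)
  u_3 · u_1 = 0 (should be 0)
  u_3 · u_2 = 0 (should be 0)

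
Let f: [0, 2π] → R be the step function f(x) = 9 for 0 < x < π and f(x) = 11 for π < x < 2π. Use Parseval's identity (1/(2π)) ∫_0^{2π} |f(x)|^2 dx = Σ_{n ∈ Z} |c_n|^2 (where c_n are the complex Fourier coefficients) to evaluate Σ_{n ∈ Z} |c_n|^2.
Σ |c_n|^2 = 101

Parseval equates the L^2 energy of f (normalised by 1/(2π)) with the ℓ^2 sum of its Fourier coefficients: (1/(2π)) ∫_0^{2π} |f|^2 = Σ |c_n|^2.
Compute the left side: (1/(2π)) [∫_0^π 9^2 dx + ∫_π^{2π} 11^2 dx] = (1/(2π)) · (81π + 121π) = (81 + 121)/2 = 101.
So Σ_{n ∈ Z} |c_n|^2 = 101.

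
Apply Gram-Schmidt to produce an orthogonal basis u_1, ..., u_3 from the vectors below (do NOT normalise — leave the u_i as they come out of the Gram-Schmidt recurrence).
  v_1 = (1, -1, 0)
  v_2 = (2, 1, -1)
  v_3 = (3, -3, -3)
Orthogonal basis:
  u_1 = (1, -1, 0)
  u_2 = (3/2, 3/2, -1)
  u_3 = (-9/11, -9/11, -27/11)

Apply the Gram-Schmidt recurrence
  u_1 = v_1
  u_i = v_i − Σ_{j<i} ((v_i · u_j) / (u_j · u_j)) · u_j.

Step by step this gives:
  u_1 = (1, -1, 0)
  u_2 = (3/2, 3/2, -1)
  u_3 = (-9/11, -9/11, -27/11)

Orthogonality check:
  u_2 · u_1 = 0 (should be 0)
  u_3 · u_1 = 0 (should be 0)
  u_3 · u_2 = 0 (should be 0)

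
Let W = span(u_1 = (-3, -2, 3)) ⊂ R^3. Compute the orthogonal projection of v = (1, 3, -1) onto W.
proj_W(v) = (18/11, 12/11, -18/11)

Set up U = [u_1 | ... | u_1] ∈ R^(3×1). The projector onto W = col(U) is P = U (U^T U)^(-1) U^T.
Compute U^T U =
  [22],
and U^T v = (-12).
Solve U^T U · c = U^T v for the coefficients: c = (-6/11). The projection is proj_W(v) = U c.
Check: (v - proj_W(v)) · u_1 = 0  (should be 0).
Result: proj_W(v) = (18/11, 12/11, -18/11).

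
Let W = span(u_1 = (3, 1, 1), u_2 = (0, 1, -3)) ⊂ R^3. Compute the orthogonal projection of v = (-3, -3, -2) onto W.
proj_W(v) = (-201/53, -129/106, -149/106)

Set up U = [u_1 | ... | u_2] ∈ R^(3×2). The projector onto W = col(U) is P = U (U^T U)^(-1) U^T.
Compute U^T U =
  [11, -2]
  [-2, 10],
and U^T v = (-14, 3).
Solve U^T U · c = U^T v for the coefficients: c = (-67/53, 5/106). The projection is proj_W(v) = U c.
Check: (v - proj_W(v)) · u_1 = 0  (should be 0).
Check: (v - proj_W(v)) · u_2 = 0  (should be 0).
Result: proj_W(v) = (-201/53, -129/106, -149/106).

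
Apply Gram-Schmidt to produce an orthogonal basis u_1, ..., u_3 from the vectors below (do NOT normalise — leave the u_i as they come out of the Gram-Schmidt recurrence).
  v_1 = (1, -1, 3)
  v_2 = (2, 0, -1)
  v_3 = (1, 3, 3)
Orthogonal basis:
  u_1 = (1, -1, 3)
  u_2 = (23/11, -1/11, -8/11)
  u_3 = (14/27, 98/27, 28/27)

Apply the Gram-Schmidt recurrence
  u_1 = v_1
  u_i = v_i − Σ_{j<i} ((v_i · u_j) / (u_j · u_j)) · u_j.

Step by step this gives:
  u_1 = (1, -1, 3)
  u_2 = (23/11, -1/11, -8/11)
  u_3 = (14/27, 98/27, 28/27)

Orthogonality check:
  u_2 · u_1 = 0 (should be 0)
  u_3 · u_1 = 0 (should be 0)
  u_3 · u_2 = 0 (should be 0)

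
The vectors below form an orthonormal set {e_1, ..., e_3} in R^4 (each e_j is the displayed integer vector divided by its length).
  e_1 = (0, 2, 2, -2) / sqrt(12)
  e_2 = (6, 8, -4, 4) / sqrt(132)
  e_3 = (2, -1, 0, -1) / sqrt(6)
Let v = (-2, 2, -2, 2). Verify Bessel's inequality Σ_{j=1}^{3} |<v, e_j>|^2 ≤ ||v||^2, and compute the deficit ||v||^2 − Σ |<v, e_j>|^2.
Σ |<v, e_j>|^2 = 496/33; ||v||^2 = 16; deficit = 32/33

Write each e_j = u_j / sqrt(<u_j, u_j>) where u_j is the displayed integer vector. Then <v, e_j> = <v, u_j> / sqrt(<u_j, u_j>), so |<v, e_j>|^2 = <v, u_j>^2 / <u_j, u_j>.
Coefficients: <v, e_1> = -4/sqrt(12), <v, e_2> = 20/sqrt(132), <v, e_3> = -8/sqrt(6).
Square and sum: Σ |<v, e_j>|^2 = 496/33.
Compute ||v||^2 = v·v = 16.
Deficit = 16 − 496/33 = 32/33 ≥ 0, confirming Bessel's inequality. (The deficit equals ||v − Σ <v,e_j> e_j||^2, the squared distance from v to span{e_j}.)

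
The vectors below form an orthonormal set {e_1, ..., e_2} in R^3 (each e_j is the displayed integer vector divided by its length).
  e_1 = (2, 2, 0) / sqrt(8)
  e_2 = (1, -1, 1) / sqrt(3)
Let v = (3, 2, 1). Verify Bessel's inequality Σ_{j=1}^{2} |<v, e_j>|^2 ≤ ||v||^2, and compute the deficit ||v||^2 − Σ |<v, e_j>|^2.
Σ |<v, e_j>|^2 = 83/6; ||v||^2 = 14; deficit = 1/6

Write each e_j = u_j / sqrt(<u_j, u_j>) where u_j is the displayed integer vector. Then <v, e_j> = <v, u_j> / sqrt(<u_j, u_j>), so |<v, e_j>|^2 = <v, u_j>^2 / <u_j, u_j>.
Coefficients: <v, e_1> = 10/sqrt(8), <v, e_2> = 2/sqrt(3).
Square and sum: Σ |<v, e_j>|^2 = 83/6.
Compute ||v||^2 = v·v = 14.
Deficit = 14 − 83/6 = 1/6 ≥ 0, confirming Bessel's inequality. (The deficit equals ||v − Σ <v,e_j> e_j||^2, the squared distance from v to span{e_j}.)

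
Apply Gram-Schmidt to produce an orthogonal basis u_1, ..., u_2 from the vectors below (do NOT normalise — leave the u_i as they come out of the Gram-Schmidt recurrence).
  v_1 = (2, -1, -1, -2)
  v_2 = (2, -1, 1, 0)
Orthogonal basis:
  u_1 = (2, -1, -1, -2)
  u_2 = (6/5, -3/5, 7/5, 4/5)

Apply the Gram-Schmidt recurrence
  u_1 = v_1
  u_i = v_i − Σ_{j<i} ((v_i · u_j) / (u_j · u_j)) · u_j.

Step by step this gives:
  u_1 = (2, -1, -1, -2)
  u_2 = (6/5, -3/5, 7/5, 4/5)

Orthogonality check:
  u_2 · u_1 = 0 (should be 0)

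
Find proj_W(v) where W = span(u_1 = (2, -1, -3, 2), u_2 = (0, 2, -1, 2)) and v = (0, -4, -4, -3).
proj_W(v) = (280/137, -600/137, -190/137, -180/137)

Set up U = [u_1 | ... | u_2] ∈ R^(4×2). The projector onto W = col(U) is P = U (U^T U)^(-1) U^T.
Compute U^T U =
  [18, 5]
  [5, 9],
and U^T v = (10, -10).
Solve U^T U · c = U^T v for the coefficients: c = (140/137, -230/137). The projection is proj_W(v) = U c.
Check: (v - proj_W(v)) · u_1 = 0  (should be 0).
Check: (v - proj_W(v)) · u_2 = 0  (should be 0).
Result: proj_W(v) = (280/137, -600/137, -190/137, -180/137).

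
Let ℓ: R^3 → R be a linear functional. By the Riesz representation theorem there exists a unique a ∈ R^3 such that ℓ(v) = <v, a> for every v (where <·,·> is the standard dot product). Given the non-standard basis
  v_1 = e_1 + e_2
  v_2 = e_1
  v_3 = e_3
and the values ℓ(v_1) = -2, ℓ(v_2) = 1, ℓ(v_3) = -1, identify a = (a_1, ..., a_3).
a = (1, -3, -1)

Write a = (a_1, ..., a_3) in the standard basis. For each basis vector v_i, ℓ(v_i) = <v_i, a> is a linear equation in the a_j's. Collect the n equations into a matrix system V a = ℓ, where row i of V is v_i (expressed in the standard basis). Since V is invertible (lower-triangular with 1s on the diagonal, up to permutation), solve by back-substitution:
  V =
[[1, 1, 0],
 [1, 0, 0],
 [0, 0, 1]]
  V a = (-2, 1, -1)
Solving gives a = (1, -3, -1).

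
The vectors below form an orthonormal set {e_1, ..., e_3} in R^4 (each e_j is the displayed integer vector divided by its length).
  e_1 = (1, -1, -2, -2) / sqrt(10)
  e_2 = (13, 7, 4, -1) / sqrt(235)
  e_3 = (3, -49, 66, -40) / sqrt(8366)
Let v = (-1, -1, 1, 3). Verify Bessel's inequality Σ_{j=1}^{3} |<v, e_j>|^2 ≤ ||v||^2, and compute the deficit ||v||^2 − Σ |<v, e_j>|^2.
Σ |<v, e_j>|^2 = 707/89; ||v||^2 = 12; deficit = 361/89

Write each e_j = u_j / sqrt(<u_j, u_j>) where u_j is the displayed integer vector. Then <v, e_j> = <v, u_j> / sqrt(<u_j, u_j>), so |<v, e_j>|^2 = <v, u_j>^2 / <u_j, u_j>.
Coefficients: <v, e_1> = -8/sqrt(10), <v, e_2> = -19/sqrt(235), <v, e_3> = -8/sqrt(8366).
Square and sum: Σ |<v, e_j>|^2 = 707/89.
Compute ||v||^2 = v·v = 12.
Deficit = 12 − 707/89 = 361/89 ≥ 0, confirming Bessel's inequality. (The deficit equals ||v − Σ <v,e_j> e_j||^2, the squared distance from v to span{e_j}.)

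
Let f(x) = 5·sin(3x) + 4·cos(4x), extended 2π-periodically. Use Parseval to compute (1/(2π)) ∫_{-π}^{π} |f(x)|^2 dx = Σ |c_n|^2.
Σ |c_n|^2 = 41/2

Expand |f|^2 and use orthogonality of {sin(nx), cos(mx)} on [-π, π]:
  ∫_{-π}^{π} sin(nx)^2 dx = π, ∫ cos(mx)^2 dx = π, and cross terms integrate to 0.
So ∫_{-π}^{π} f(x)^2 dx = 5^2 · π + 4^2 · π = (25 + 16)π.
Divide by 2π: (25 + 16)/2 = 41/2.
By Parseval, this equals Σ |c_n|^2.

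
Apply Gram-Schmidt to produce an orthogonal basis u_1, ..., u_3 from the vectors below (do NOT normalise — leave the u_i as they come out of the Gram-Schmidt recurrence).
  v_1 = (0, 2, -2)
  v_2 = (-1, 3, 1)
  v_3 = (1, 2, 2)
Orthogonal basis:
  u_1 = (0, 2, -2)
  u_2 = (-1, 2, 2)
  u_3 = (16/9, 4/9, 4/9)

Apply the Gram-Schmidt recurrence
  u_1 = v_1
  u_i = v_i − Σ_{j<i} ((v_i · u_j) / (u_j · u_j)) · u_j.

Step by step this gives:
  u_1 = (0, 2, -2)
  u_2 = (-1, 2, 2)
  u_3 = (16/9, 4/9, 4/9)

Orthogonality check:
  u_2 · u_1 = 0 (should be 0)
  u_3 · u_1 = 0 (should be 0)
  u_3 · u_2 = 0 (should be 0)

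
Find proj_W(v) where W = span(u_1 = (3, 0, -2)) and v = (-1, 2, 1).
proj_W(v) = (-15/13, 0, 10/13)

Set up U = [u_1 | ... | u_1] ∈ R^(3×1). The projector onto W = col(U) is P = U (U^T U)^(-1) U^T.
Compute U^T U =
  [13],
and U^T v = (-5).
Solve U^T U · c = U^T v for the coefficients: c = (-5/13). The projection is proj_W(v) = U c.
Check: (v - proj_W(v)) · u_1 = 0  (should be 0).
Result: proj_W(v) = (-15/13, 0, 10/13).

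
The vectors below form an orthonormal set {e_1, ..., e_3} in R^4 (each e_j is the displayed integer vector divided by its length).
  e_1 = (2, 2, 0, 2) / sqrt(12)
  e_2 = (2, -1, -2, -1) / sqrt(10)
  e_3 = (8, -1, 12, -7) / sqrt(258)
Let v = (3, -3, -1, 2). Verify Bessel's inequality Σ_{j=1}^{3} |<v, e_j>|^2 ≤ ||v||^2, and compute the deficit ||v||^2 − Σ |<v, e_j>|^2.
Σ |<v, e_j>|^2 = 2029/215; ||v||^2 = 23; deficit = 7*2**(125/483)*3**(130/161)*5**(109/483)*7**(82/483)/3

Write each e_j = u_j / sqrt(<u_j, u_j>) where u_j is the displayed integer vector. Then <v, e_j> = <v, u_j> / sqrt(<u_j, u_j>), so |<v, e_j>|^2 = <v, u_j>^2 / <u_j, u_j>.
Coefficients: <v, e_1> = 4/sqrt(12), <v, e_2> = 9/sqrt(10), <v, e_3> = 1/sqrt(258).
Square and sum: Σ |<v, e_j>|^2 = 2029/215.
Compute ||v||^2 = v·v = 23.
Deficit = 23 − 2029/215 = 7*2**(125/483)*3**(130/161)*5**(109/483)*7**(82/483)/3 ≥ 0, confirming Bessel's inequality. (The deficit equals ||v − Σ <v,e_j> e_j||^2, the squared distance from v to span{e_j}.)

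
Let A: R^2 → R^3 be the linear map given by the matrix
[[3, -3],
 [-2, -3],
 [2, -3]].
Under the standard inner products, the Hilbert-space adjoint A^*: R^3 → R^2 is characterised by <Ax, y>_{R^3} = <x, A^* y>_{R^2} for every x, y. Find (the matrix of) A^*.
A^* = A^T =
[[3, -2, 2],
 [-3, -3, -3]]

For real matrices with standard dot products, the defining identity <Ax, y> = <x, A^* y> gives (Ax)^T y = x^T (A^*) y, i.e. x^T A^T y = x^T (A^*) y. Since this holds for all x, y, we must have A^* = A^T. Therefore
A^* =
[[3, -2, 2],
 [-3, -3, -3]].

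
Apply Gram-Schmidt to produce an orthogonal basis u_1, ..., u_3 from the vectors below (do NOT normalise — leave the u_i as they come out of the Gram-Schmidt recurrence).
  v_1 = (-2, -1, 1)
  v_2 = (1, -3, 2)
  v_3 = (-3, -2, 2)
Orthogonal basis:
  u_1 = (-2, -1, 1)
  u_2 = (2, -5/2, 3/2)
  u_3 = (1/75, 1/15, 7/75)

Apply the Gram-Schmidt recurrence
  u_1 = v_1
  u_i = v_i − Σ_{j<i} ((v_i · u_j) / (u_j · u_j)) · u_j.

Step by step this gives:
  u_1 = (-2, -1, 1)
  u_2 = (2, -5/2, 3/2)
  u_3 = (1/75, 1/15, 7/75)

Orthogonality check:
  u_2 · u_1 = 0 (should be 0)
  u_3 · u_1 = 0 (should be 0)
  u_3 · u_2 = 0 (should be 0)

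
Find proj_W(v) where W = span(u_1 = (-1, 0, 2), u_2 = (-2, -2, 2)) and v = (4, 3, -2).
proj_W(v) = (3, 7/2, -5/2)

Set up U = [u_1 | ... | u_2] ∈ R^(3×2). The projector onto W = col(U) is P = U (U^T U)^(-1) U^T.
Compute U^T U =
  [5, 6]
  [6, 12],
and U^T v = (-8, -18).
Solve U^T U · c = U^T v for the coefficients: c = (1/2, -7/4). The projection is proj_W(v) = U c.
Check: (v - proj_W(v)) · u_1 = 0  (should be 0).
Check: (v - proj_W(v)) · u_2 = 0  (should be 0).
Result: proj_W(v) = (3, 7/2, -5/2).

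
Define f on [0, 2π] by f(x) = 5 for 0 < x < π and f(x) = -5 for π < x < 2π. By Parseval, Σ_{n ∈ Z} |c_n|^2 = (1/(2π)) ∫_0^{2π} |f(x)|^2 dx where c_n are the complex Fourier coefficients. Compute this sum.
Σ |c_n|^2 = 25

Parseval equates the L^2 energy of f (normalised by 1/(2π)) with the ℓ^2 sum of its Fourier coefficients: (1/(2π)) ∫_0^{2π} |f|^2 = Σ |c_n|^2.
Compute the left side: (1/(2π)) [∫_0^π 5^2 dx + ∫_π^{2π} (-5)^2 dx] = (1/(2π)) · (25π + 25π) = (25 + 25)/2 = 25.
So Σ_{n ∈ Z} |c_n|^2 = 25.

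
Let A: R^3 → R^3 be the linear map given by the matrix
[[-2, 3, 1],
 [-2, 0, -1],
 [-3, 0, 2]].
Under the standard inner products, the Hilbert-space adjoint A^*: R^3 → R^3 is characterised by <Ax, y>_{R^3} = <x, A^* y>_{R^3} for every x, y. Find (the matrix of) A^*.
A^* = A^T =
[[-2, -2, -3],
 [3, 0, 0],
 [1, -1, 2]]

For real matrices with standard dot products, the defining identity <Ax, y> = <x, A^* y> gives (Ax)^T y = x^T (A^*) y, i.e. x^T A^T y = x^T (A^*) y. Since this holds for all x, y, we must have A^* = A^T. Therefore
A^* =
[[-2, -2, -3],
 [3, 0, 0],
 [1, -1, 2]].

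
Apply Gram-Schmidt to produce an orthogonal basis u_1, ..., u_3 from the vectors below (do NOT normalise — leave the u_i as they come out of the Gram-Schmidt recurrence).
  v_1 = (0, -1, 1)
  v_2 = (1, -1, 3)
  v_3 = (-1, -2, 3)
Orthogonal basis:
  u_1 = (0, -1, 1)
  u_2 = (1, 1, 1)
  u_3 = (-1, 1/2, 1/2)

Apply the Gram-Schmidt recurrence
  u_1 = v_1
  u_i = v_i − Σ_{j<i} ((v_i · u_j) / (u_j · u_j)) · u_j.

Step by step this gives:
  u_1 = (0, -1, 1)
  u_2 = (1, 1, 1)
  u_3 = (-1, 1/2, 1/2)

Orthogonality check:
  u_2 · u_1 = 0 (should be 0)
  u_3 · u_1 = 0 (should be 0)
  u_3 · u_2 = 0 (should be 0)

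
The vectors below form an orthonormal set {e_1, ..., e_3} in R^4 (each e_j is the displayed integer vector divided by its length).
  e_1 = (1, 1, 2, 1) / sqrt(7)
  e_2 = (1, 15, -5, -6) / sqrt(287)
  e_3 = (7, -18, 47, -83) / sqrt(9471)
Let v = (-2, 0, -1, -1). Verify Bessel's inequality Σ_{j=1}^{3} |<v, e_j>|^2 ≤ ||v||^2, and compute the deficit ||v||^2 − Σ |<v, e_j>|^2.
Σ |<v, e_j>|^2 = 82/21; ||v||^2 = 6; deficit = 44/21

Write each e_j = u_j / sqrt(<u_j, u_j>) where u_j is the displayed integer vector. Then <v, e_j> = <v, u_j> / sqrt(<u_j, u_j>), so |<v, e_j>|^2 = <v, u_j>^2 / <u_j, u_j>.
Coefficients: <v, e_1> = -5/sqrt(7), <v, e_2> = 9/sqrt(287), <v, e_3> = 22/sqrt(9471).
Square and sum: Σ |<v, e_j>|^2 = 82/21.
Compute ||v||^2 = v·v = 6.
Deficit = 6 − 82/21 = 44/21 ≥ 0, confirming Bessel's inequality. (The deficit equals ||v − Σ <v,e_j> e_j||^2, the squared distance from v to span{e_j}.)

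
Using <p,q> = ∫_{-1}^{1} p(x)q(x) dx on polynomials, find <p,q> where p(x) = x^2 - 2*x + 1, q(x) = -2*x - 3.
<p,q> = -16/3

Expand the product: p(x)·q(x) = -2*x^3 + x^2 + 4*x - 3.
∫_{-1}^{1} of each monomial x^k gives [2/(k+1) if k even, 0 if k odd]. Integrating term-by-term (or equivalently evaluating the antiderivative F(x) = -x^4/2 + x^3/3 + 2*x^2 - 3*x at the endpoints):
  F(1) − F(−1) = -7/6 − (25/6) = -16/3.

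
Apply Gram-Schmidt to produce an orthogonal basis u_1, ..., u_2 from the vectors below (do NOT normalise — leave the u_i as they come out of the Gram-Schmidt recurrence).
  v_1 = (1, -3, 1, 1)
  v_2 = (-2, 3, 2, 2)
Orthogonal basis:
  u_1 = (1, -3, 1, 1)
  u_2 = (-17/12, 5/4, 31/12, 31/12)

Apply the Gram-Schmidt recurrence
  u_1 = v_1
  u_i = v_i − Σ_{j<i} ((v_i · u_j) / (u_j · u_j)) · u_j.

Step by step this gives:
  u_1 = (1, -3, 1, 1)
  u_2 = (-17/12, 5/4, 31/12, 31/12)

Orthogonality check:
  u_2 · u_1 = 0 (should be 0)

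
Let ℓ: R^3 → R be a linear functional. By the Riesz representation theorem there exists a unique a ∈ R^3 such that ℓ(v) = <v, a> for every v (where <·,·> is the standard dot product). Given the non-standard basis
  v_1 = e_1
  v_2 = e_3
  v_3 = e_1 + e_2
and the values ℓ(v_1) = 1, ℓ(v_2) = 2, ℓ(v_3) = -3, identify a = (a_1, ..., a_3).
a = (1, -4, 2)

Write a = (a_1, ..., a_3) in the standard basis. For each basis vector v_i, ℓ(v_i) = <v_i, a> is a linear equation in the a_j's. Collect the n equations into a matrix system V a = ℓ, where row i of V is v_i (expressed in the standard basis). Since V is invertible (lower-triangular with 1s on the diagonal, up to permutation), solve by back-substitution:
  V =
[[1, 0, 0],
 [0, 0, 1],
 [1, 1, 0]]
  V a = (1, 2, -3)
Solving gives a = (1, -4, 2).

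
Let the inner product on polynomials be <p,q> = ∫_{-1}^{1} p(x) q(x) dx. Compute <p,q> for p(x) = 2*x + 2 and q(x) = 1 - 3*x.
<p,q> = 0

Expand the product: p(x)·q(x) = -6*x^2 - 4*x + 2.
∫_{-1}^{1} of each monomial x^k gives [2/(k+1) if k even, 0 if k odd]. Integrating term-by-term (or equivalently evaluating the antiderivative F(x) = -2*x^3 - 2*x^2 + 2*x at the endpoints):
  F(1) − F(−1) = -2 − (-2) = 0.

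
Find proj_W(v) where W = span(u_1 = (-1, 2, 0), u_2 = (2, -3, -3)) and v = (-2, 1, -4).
proj_W(v) = (-7/23, 85/46, -171/46)

Set up U = [u_1 | ... | u_2] ∈ R^(3×2). The projector onto W = col(U) is P = U (U^T U)^(-1) U^T.
Compute U^T U =
  [5, -8]
  [-8, 22],
and U^T v = (4, 5).
Solve U^T U · c = U^T v for the coefficients: c = (64/23, 57/46). The projection is proj_W(v) = U c.
Check: (v - proj_W(v)) · u_1 = 0  (should be 0).
Check: (v - proj_W(v)) · u_2 = 0  (should be 0).
Result: proj_W(v) = (-7/23, 85/46, -171/46).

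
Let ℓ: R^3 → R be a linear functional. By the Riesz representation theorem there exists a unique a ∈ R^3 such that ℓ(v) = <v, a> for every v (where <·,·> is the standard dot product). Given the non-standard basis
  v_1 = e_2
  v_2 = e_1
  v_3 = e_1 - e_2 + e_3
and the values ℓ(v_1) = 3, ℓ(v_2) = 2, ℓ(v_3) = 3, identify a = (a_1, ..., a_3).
a = (2, 3, 4)

Write a = (a_1, ..., a_3) in the standard basis. For each basis vector v_i, ℓ(v_i) = <v_i, a> is a linear equation in the a_j's. Collect the n equations into a matrix system V a = ℓ, where row i of V is v_i (expressed in the standard basis). Since V is invertible (lower-triangular with 1s on the diagonal, up to permutation), solve by back-substitution:
  V =
[[0, 1, 0],
 [1, 0, 0],
 [1, -1, 1]]
  V a = (3, 2, 3)
Solving gives a = (2, 3, 4).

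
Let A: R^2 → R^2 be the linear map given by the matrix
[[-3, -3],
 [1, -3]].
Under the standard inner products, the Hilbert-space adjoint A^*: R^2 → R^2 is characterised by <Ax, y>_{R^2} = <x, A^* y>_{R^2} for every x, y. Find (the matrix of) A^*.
A^* = A^T =
[[-3, 1],
 [-3, -3]]

For real matrices with standard dot products, the defining identity <Ax, y> = <x, A^* y> gives (Ax)^T y = x^T (A^*) y, i.e. x^T A^T y = x^T (A^*) y. Since this holds for all x, y, we must have A^* = A^T. Therefore
A^* =
[[-3, 1],
 [-3, -3]].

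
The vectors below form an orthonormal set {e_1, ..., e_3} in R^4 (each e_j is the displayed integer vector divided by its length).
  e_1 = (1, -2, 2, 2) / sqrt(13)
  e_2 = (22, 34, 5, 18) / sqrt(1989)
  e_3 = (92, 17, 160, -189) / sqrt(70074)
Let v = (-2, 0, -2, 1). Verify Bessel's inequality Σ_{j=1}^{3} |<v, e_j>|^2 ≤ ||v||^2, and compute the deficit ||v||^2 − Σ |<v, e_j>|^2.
Σ |<v, e_j>|^2 = 4001/458; ||v||^2 = 9; deficit = 121/458

Write each e_j = u_j / sqrt(<u_j, u_j>) where u_j is the displayed integer vector. Then <v, e_j> = <v, u_j> / sqrt(<u_j, u_j>), so |<v, e_j>|^2 = <v, u_j>^2 / <u_j, u_j>.
Coefficients: <v, e_1> = -4/sqrt(13), <v, e_2> = -36/sqrt(1989), <v, e_3> = -693/sqrt(70074).
Square and sum: Σ |<v, e_j>|^2 = 4001/458.
Compute ||v||^2 = v·v = 9.
Deficit = 9 − 4001/458 = 121/458 ≥ 0, confirming Bessel's inequality. (The deficit equals ||v − Σ <v,e_j> e_j||^2, the squared distance from v to span{e_j}.)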